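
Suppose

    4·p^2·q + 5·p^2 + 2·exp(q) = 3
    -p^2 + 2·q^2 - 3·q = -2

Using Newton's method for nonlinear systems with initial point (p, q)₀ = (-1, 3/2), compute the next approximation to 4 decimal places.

(-0.5874, 0.8916)

At (-1, 3/2): F = (16.963378, 1.0000).
Jacobian J = [[8·p·q + 10·p, 4·p^2 + 2·exp(q)], [-2·p, 4·q - 3]].
At the point, J = [[-22.0000, 12.963378], [2.0000, 3.0000]] (det J = -91.926756).
Solving J·Δ = −F gives Δ = (0.4126, -0.6084).
Then the next iterate is (p, q)₁ = (-0.5874, 0.8916).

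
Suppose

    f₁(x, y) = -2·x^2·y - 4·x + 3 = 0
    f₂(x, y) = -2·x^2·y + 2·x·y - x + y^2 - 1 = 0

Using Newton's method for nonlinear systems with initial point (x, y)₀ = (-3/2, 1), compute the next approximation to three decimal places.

(1.024, 3.122)

At (-3/2, 1): F = (4.500, -6.000).
Jacobian J = [[-4·x·y - 4, -2·x^2], [-4·x·y + 2·y - 1, -2·x^2 + 2·x + 2·y]].
At the point, J = [[2.000, -4.500], [7.000, -5.500]] (det J = 20.500).
Solving J·Δ = −F gives Δ = (2.524, 2.122).
Then the next iterate is (x, y)₁ = (1.024, 3.122).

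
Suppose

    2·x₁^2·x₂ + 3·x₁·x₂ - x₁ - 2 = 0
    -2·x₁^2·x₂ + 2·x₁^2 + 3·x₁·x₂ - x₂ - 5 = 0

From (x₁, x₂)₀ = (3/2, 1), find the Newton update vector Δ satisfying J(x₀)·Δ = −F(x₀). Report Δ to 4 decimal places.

(0.2286, -0.8143)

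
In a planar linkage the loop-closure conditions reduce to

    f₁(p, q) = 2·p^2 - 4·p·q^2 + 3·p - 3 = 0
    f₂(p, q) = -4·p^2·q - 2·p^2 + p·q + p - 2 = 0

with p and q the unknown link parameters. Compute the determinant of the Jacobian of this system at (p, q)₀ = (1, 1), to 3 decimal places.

J = [[4·p - 4·q^2 + 3, -8·p·q], [-8·p·q - 4·p + q + 1, -4·p^2 + p]].
At the point, J = [[3.000, -8.000], [-10.000, -3.000]].
det J = -89.000.

-89.000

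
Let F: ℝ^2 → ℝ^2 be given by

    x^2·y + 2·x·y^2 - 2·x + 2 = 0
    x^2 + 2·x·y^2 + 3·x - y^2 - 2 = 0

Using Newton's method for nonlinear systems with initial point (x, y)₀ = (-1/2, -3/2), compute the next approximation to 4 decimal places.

(-10.0435, 10.1304)

At (-1/2, -3/2): F = (0.3750, -7.7500).
Jacobian J = [[2·x·y + 2·y^2 - 2, x^2 + 4·x·y], [2·x + 2·y^2 + 3, 4·x·y - 2·y]].
At the point, J = [[4.0000, 3.2500], [6.5000, 6.0000]] (det J = 2.8750).
Solving J·Δ = −F gives Δ = (-9.5435, 11.6304).
Then the next iterate is (x, y)₁ = (-10.0435, 10.1304).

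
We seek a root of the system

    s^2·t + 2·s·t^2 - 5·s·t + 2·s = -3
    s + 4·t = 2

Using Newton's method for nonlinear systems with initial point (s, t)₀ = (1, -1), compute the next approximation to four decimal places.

At (1, -1): F = (11.0000, -5.0000).
Jacobian J = [[2·s·t + 2·t^2 - 5·t + 2, s^2 + 4·s·t - 5·s], [1, 4]].
At the point, J = [[7.0000, -8.0000], [1.0000, 4.0000]] (det J = 36.0000).
Solving J·Δ = −F gives Δ = (-0.1111, 1.2778).
Then the next iterate is (s, t)₁ = (0.8889, 0.2778).

(0.8889, 0.2778)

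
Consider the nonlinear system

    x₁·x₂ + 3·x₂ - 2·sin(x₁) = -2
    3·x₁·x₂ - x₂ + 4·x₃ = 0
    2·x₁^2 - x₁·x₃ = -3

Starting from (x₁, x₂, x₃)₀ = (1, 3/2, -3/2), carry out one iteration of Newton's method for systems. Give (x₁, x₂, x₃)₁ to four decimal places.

(0.2453, -0.0001, 0.8491)

At (1, 3/2, -3/2): F = (6.317058, -3.0000, 6.5000).
Jacobian J = [[x₂ - 2·cos(x₁), x₁ + 3, 0], [3·x₂, 3·x₁ - 1, 4], [4·x₁ - x₃, 0, -x₁]].
At the point, J = [[0.419395, 4.0000, 0.0000], [4.5000, 2.0000, 4.0000], [5.5000, 0.0000, -1.0000]] (det J = 105.161209).
Solving J·Δ = −F gives Δ = (-0.7547, -1.5001, 2.3491).
Then the next iterate is (x₁, x₂, x₃)₁ = (0.2453, -0.0001, 0.8491).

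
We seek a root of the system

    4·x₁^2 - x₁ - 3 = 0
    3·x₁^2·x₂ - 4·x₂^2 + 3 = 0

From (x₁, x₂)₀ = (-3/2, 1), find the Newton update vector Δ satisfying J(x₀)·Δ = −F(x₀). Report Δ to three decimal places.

At (-3/2, 1): F = (7.500, 5.750).
Jacobian J = [[8·x₁ - 1, 0], [6·x₁·x₂, 3·x₁^2 - 8·x₂]].
At the point, J = [[-13.000, 0.000], [-9.000, -1.250]] (det J = 16.250).
Solving J·Δ = −F gives Δ = (0.577, 0.446).

(0.577, 0.446)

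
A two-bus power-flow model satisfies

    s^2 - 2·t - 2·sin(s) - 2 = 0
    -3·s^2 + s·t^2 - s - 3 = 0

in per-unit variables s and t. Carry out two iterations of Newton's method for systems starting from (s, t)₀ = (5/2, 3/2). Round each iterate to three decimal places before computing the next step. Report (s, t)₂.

At (5/2, 3/2): F = (0.05306, -18.625).
Jacobian J = [[2·s - 2·cos(s), -2], [-6·s + t^2 - 1, 2·s·t]].
At the point, J = [[6.60229, -2.000], [-13.750, 7.500]] (det J = 22.01715).
Solving J·Δ = −F gives Δ = (1.674, 5.552).
Then the next iterate is (s, t)₁ = (4.174, 7.052).
Round to (4.174, 7.052) and repeat: F = (3.03535, 148.13513), J = [[9.37351, -2.000], [23.68670, 58.87010]].
Δ = (-0.793, -2.197), so (s, t)₂ = (3.381, 4.855).

(3.381, 4.855)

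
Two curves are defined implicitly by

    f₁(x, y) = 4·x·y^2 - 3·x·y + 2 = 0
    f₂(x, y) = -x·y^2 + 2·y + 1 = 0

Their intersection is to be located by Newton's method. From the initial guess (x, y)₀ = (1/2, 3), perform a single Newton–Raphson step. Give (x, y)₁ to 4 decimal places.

At (1/2, 3): F = (15.5000, 2.5000).
Jacobian J = [[4·y^2 - 3·y, 8·x·y - 3·x], [-y^2, -2·x·y + 2]].
At the point, J = [[27.0000, 10.5000], [-9.0000, -1.0000]] (det J = 67.5000).
Solving J·Δ = −F gives Δ = (0.6185, -3.0667).
Then the next iterate is (x, y)₁ = (1.1185, -0.0667).

(1.1185, -0.0667)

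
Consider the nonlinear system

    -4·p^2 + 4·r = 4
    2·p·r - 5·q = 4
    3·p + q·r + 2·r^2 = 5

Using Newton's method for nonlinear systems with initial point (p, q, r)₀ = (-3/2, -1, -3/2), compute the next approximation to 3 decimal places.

At (-3/2, -1, -3/2): F = (-19.000, 5.500, -3.500).
Jacobian J = [[-8·p, 0, 4], [2·r, -5, 2·p], [3, r, q + 4·r]].
At the point, J = [[12.000, 0.000, 4.000], [-3.000, -5.000, -3.000], [3.000, -1.500, -7.000]] (det J = 444.000).
Solving J·Δ = −F gives Δ = (1.537, 0.095, 0.139).
Then the next iterate is (p, q, r)₁ = (0.037, -0.905, -1.361).

(0.037, -0.905, -1.361)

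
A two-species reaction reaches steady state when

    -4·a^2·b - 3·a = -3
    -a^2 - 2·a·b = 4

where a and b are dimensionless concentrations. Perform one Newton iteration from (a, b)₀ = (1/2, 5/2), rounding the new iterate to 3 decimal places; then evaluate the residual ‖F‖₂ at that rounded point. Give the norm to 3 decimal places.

At (1/2, 5/2): F = (-1.000, -6.750).
Jacobian J = [[-8·a·b - 3, -4·a^2], [-2·a - 2·b, -2·a]].
At the point, J = [[-13.000, -1.000], [-6.000, -1.000]] (det J = 7.000).
Solving J·Δ = −F gives Δ = (0.821, -11.679).
Then the next iterate is (a, b)₁ = (1.321, -9.179).
Re-evaluating at (1.321, -9.179): F = (63.10793, 18.50588), so ‖F‖₂ = 65.765.

65.765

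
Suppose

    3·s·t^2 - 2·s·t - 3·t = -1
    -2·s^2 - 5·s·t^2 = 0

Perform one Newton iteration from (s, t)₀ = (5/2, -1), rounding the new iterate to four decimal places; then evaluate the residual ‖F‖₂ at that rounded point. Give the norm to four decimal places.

9.3412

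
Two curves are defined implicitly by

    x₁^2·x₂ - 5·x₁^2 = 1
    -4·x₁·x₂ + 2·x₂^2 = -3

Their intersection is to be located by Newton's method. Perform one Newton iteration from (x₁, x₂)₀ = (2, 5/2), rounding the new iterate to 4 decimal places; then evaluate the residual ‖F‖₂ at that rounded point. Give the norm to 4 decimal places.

18.7108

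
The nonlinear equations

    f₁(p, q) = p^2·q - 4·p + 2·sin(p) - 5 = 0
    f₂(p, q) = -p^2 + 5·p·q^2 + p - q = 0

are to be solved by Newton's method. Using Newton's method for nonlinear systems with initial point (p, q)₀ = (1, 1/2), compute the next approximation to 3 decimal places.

(-2.534, 0.533)

At (1, 1/2): F = (-6.81706, 0.750).
Jacobian J = [[2·p·q + 2·cos(p) - 4, p^2], [-2·p + 5·q^2 + 1, 10·p·q - 1]].
At the point, J = [[-1.91940, 1.000], [0.250, 4.000]] (det J = -7.92758).
Solving J·Δ = −F gives Δ = (-3.534, 0.033).
Then the next iterate is (p, q)₁ = (-2.534, 0.533).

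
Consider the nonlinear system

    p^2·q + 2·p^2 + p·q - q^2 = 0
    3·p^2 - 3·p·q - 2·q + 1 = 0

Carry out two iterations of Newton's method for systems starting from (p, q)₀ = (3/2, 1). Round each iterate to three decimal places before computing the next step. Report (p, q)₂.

(0.457, 0.409)

At (3/2, 1): F = (7.250, 1.250).
Jacobian J = [[2·p·q + 4·p + q, p^2 + p - 2·q], [6·p - 3·q, -3·p - 2]].
At the point, J = [[10.000, 1.750], [6.000, -6.500]] (det J = -75.500).
Solving J·Δ = −F gives Δ = (-0.653, -0.411).
Then the next iterate is (p, q)₁ = (0.847, 0.589).
Round to (0.847, 0.589) and repeat: F = (2.00933, 0.47758), J = [[4.97477, 0.38641], [3.315, -4.541]].
Δ = (-0.390, -0.180), so (p, q)₂ = (0.457, 0.409).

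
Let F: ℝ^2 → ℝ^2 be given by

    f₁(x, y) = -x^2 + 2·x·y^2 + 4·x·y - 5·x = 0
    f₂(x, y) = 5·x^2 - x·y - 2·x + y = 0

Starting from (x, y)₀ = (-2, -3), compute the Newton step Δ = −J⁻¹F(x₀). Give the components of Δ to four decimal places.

At (-2, -3): F = (-6.0000, 15.0000).
Jacobian J = [[-2·x + 2·y^2 + 4·y - 5, 4·x·y + 4·x], [10·x - y - 2, -x + 1]].
At the point, J = [[5.0000, 16.0000], [-19.0000, 3.0000]] (det J = 319.0000).
Solving J·Δ = −F gives Δ = (0.8088, 0.1223).

(0.8088, 0.1223)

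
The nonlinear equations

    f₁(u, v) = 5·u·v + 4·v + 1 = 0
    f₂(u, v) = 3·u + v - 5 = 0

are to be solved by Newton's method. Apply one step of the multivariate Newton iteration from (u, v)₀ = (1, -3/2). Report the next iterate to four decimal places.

At (1, -3/2): F = (-12.5000, -3.5000).
Jacobian J = [[5·v, 5·u + 4], [3, 1]].
At the point, J = [[-7.5000, 9.0000], [3.0000, 1.0000]] (det J = -34.5000).
Solving J·Δ = −F gives Δ = (0.5507, 1.8478).
Then the next iterate is (u, v)₁ = (1.5507, 0.3478).

(1.5507, 0.3478)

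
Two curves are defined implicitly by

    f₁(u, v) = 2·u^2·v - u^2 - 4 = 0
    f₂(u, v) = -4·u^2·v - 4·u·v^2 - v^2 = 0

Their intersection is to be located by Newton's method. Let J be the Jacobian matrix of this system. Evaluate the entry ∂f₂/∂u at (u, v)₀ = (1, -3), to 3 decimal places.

-12.000

∂f₂/∂u = -8·u·v - 4·v^2.
At (1, -3) this is -12.000.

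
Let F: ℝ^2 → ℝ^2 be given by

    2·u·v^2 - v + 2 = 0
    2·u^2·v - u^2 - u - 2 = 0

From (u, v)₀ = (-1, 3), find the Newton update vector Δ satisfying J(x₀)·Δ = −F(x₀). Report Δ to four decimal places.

(0.1308, -1.2804)

At (-1, 3): F = (-19.0000, 4.0000).
Jacobian J = [[2·v^2, 4·u·v - 1], [4·u·v - 2·u - 1, 2·u^2]].
At the point, J = [[18.0000, -13.0000], [-11.0000, 2.0000]] (det J = -107.0000).
Solving J·Δ = −F gives Δ = (0.1308, -1.2804).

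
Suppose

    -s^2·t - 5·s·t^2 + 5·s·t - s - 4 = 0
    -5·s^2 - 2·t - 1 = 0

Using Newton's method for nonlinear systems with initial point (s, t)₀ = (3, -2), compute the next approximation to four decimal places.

(1.5481, -1.2210)

At (3, -2): F = (-79.0000, -42.0000).
Jacobian J = [[-2·s·t - 5·t^2 + 5·t - 1, -s^2 - 10·s·t + 5·s], [-10·s, -2]].
At the point, J = [[-19.0000, 66.0000], [-30.0000, -2.0000]] (det J = 2018.0000).
Solving J·Δ = −F gives Δ = (-1.4519, 0.7790).
Then the next iterate is (s, t)₁ = (1.5481, -1.2210).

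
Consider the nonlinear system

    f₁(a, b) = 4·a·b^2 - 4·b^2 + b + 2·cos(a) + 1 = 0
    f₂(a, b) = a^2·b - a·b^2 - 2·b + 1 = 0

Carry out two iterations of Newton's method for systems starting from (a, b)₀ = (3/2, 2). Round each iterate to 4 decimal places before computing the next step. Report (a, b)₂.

At (3/2, 2): F = (11.141474, -4.5000).
Jacobian J = [[4·b^2 - 2·sin(a), 8·a·b - 8·b + 1], [2·a·b - b^2, a^2 - 2·a·b - 2]].
At the point, J = [[14.005010, 9.0000], [2.0000, -5.7500]] (det J = -98.528808).
Solving J·Δ = −F gives Δ = (-0.2392, -0.8658).
Then the next iterate is (a, b)₁ = (1.2608, 1.1342).
Round to (1.2608, 1.1342) and repeat: F = (4.086293, -1.087362), J = [[3.240969, 3.366395], [1.573589, -3.270382]].
Δ = (-0.6104, -0.6262), so (a, b)₂ = (0.6504, 0.5080).

(0.6504, 0.5080)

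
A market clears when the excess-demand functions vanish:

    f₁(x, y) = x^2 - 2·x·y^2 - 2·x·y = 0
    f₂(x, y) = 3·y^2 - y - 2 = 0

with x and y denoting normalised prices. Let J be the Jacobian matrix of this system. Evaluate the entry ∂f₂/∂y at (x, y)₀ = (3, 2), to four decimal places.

∂f₂/∂y = 6·y - 1.
At (3, 2) this is 11.0000.

11.0000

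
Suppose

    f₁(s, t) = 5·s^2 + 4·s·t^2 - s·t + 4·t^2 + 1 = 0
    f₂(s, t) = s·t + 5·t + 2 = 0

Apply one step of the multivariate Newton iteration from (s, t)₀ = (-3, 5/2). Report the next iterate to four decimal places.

At (-3, 5/2): F = (3.5000, 7.0000).
Jacobian J = [[10·s + 4·t^2 - t, 8·s·t - s + 8·t], [t, s + 5]].
At the point, J = [[-7.5000, -37.0000], [2.5000, 2.0000]] (det J = 77.5000).
Solving J·Δ = −F gives Δ = (-3.4323, 0.7903).
Then the next iterate is (s, t)₁ = (-6.4323, 3.2903).

(-6.4323, 3.2903)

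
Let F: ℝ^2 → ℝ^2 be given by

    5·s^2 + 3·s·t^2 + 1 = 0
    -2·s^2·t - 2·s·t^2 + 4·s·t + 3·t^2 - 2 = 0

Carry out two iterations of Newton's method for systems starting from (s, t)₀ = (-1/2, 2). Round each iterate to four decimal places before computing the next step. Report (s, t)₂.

(-0.7012, 1.2294)

At (-1/2, 2): F = (-3.7500, 9.0000).
Jacobian J = [[10·s + 3·t^2, 6·s·t], [-4·s·t - 2·t^2 + 4·t, -2·s^2 - 4·s·t + 4·s + 6·t]].
At the point, J = [[7.0000, -6.0000], [4.0000, 13.5000]] (det J = 118.5000).
Solving J·Δ = −F gives Δ = (-0.0285, -0.6582).
Then the next iterate is (s, t)₁ = (-0.5285, 1.3418).
Round to (-0.5285, 1.3418) and repeat: F = (-0.458016, 1.718206), J = [[0.116282, -4.254848], [4.602911, 8.214741]].
Δ = (-0.1727, -0.1124), so (s, t)₂ = (-0.7012, 1.2294).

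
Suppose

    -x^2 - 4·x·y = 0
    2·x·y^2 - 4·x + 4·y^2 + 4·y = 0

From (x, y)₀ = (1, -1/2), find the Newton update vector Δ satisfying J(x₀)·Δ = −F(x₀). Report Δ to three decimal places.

(-1.429, 0.250)

At (1, -1/2): F = (1.000, -4.500).
Jacobian J = [[-2·x - 4·y, -4·x], [2·y^2 - 4, 4·x·y + 8·y + 4]].
At the point, J = [[0.000, -4.000], [-3.500, -2.000]] (det J = -14.000).
Solving J·Δ = −F gives Δ = (-1.429, 0.250).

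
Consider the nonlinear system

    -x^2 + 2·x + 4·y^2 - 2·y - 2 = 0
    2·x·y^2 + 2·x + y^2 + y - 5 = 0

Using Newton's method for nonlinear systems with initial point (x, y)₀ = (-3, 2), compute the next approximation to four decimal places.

At (-3, 2): F = (-5.0000, -29.0000).
Jacobian J = [[-2·x + 2, 8·y - 2], [2·y^2 + 2, 4·x·y + 2·y + 1]].
At the point, J = [[8.0000, 14.0000], [10.0000, -19.0000]] (det J = -292.0000).
Solving J·Δ = −F gives Δ = (1.7158, -0.6233).
Then the next iterate is (x, y)₁ = (-1.2842, 1.3767).

(-1.2842, 1.3767)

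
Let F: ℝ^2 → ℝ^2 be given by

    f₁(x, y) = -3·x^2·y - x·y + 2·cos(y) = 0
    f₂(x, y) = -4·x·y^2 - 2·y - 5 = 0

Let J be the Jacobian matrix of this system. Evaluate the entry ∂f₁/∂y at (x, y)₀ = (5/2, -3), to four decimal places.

-20.9678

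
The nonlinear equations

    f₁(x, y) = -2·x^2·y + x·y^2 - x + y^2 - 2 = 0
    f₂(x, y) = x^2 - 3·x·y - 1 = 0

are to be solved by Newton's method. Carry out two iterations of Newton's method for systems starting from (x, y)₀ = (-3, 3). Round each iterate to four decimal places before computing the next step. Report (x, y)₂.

(1.9815, 6.4388)

At (-3, 3): F = (-71.0000, 35.0000).
Jacobian J = [[-4·x·y + y^2 - 1, -2·x^2 + 2·x·y + 2·y], [2·x - 3·y, -3·x]].
At the point, J = [[44.0000, -30.0000], [-15.0000, 9.0000]] (det J = -54.0000).
Solving J·Δ = −F gives Δ = (7.6111, 8.7963).
Then the next iterate is (x, y)₁ = (4.6111, 11.7963).
Round to (4.6111, 11.7963) and repeat: F = (272.556980, -142.919514), J = [[-79.422982, 89.855951], [-26.1667, -13.8333]].
Δ = (-2.6296, -5.3575), so (x, y)₂ = (1.9815, 6.4388).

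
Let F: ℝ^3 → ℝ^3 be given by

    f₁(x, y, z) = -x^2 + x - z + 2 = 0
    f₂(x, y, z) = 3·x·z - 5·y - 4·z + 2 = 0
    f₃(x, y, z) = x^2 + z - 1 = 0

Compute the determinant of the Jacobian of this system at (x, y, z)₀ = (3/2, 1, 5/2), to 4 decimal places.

J = [[-2·x + 1, 0, -1], [3·z, -5, 3·x - 4], [2·x, 0, 1]].
At the point, J = [[-2.0000, 0.0000, -1.0000], [7.5000, -5.0000, 0.5000], [3.0000, 0.0000, 1.0000]].
det J = -5.0000.

-5.0000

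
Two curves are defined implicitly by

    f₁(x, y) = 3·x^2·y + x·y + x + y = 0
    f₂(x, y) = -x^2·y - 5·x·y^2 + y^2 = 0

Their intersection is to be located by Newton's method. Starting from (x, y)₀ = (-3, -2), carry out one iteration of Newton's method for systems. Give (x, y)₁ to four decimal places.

At (-3, -2): F = (-53.0000, 82.0000).
Jacobian J = [[6·x·y + y + 1, 3·x^2 + x + 1], [-2·x·y - 5·y^2, -x^2 - 10·x·y + 2·y]].
At the point, J = [[35.0000, 25.0000], [-32.0000, -73.0000]] (det J = -1755.0000).
Solving J·Δ = −F gives Δ = (1.0365, 0.6689).
Then the next iterate is (x, y)₁ = (-1.9635, -1.3311).

(-1.9635, -1.3311)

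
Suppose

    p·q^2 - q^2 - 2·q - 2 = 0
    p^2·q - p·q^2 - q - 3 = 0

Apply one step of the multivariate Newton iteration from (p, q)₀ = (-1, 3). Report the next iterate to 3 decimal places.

(-1.462, 0.846)

At (-1, 3): F = (-26.000, 6.000).
Jacobian J = [[q^2, 2·p·q - 2·q - 2], [2·p·q - q^2, p^2 - 2·p·q - 1]].
At the point, J = [[9.000, -14.000], [-15.000, 6.000]] (det J = -156.000).
Solving J·Δ = −F gives Δ = (-0.462, -2.154).
Then the next iterate is (p, q)₁ = (-1.462, 0.846).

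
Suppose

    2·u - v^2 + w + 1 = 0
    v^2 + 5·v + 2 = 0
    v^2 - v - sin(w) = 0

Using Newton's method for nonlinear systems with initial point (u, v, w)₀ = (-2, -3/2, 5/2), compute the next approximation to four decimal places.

At (-2, -3/2, 5/2): F = (-2.7500, -3.2500, 3.151528).
Jacobian J = [[2, -2·v, 1], [0, 2·v + 5, 0], [0, 2·v - 1, -cos(w)]].
At the point, J = [[2.0000, 3.0000, 1.0000], [0.0000, 2.0000, 0.0000], [0.0000, -4.0000, 0.801144]] (det J = 3.204574).
Solving J·Δ = −F gives Δ = (-3.1523, 1.6250, 4.1796).
Then the next iterate is (u, v, w)₁ = (-5.1523, 0.1250, 6.6796).

(-5.1523, 0.1250, 6.6796)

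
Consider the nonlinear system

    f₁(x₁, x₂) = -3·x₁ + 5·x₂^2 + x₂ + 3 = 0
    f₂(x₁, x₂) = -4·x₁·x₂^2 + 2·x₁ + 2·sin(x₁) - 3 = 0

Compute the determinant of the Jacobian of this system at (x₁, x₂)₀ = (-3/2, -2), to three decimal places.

-191.312

J = [[-3, 10·x₂ + 1], [-4·x₂^2 + 2·cos(x₁) + 2, -8·x₁·x₂]].
At the point, J = [[-3.000, -19.000], [-13.85853, -24.000]].
det J = -191.312.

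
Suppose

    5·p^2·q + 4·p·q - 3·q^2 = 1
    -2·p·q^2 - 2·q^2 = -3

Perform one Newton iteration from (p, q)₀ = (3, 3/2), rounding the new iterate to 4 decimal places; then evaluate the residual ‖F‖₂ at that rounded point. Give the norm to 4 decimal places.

At (3, 3/2): F = (77.7500, -15.0000).
Jacobian J = [[10·p·q + 4·q, 5·p^2 + 4·p - 6·q], [-2·q^2, -4·p·q - 4·q]].
At the point, J = [[51.0000, 48.0000], [-4.5000, -24.0000]] (det J = -1008.0000).
Solving J·Δ = −F gives Δ = (-1.1369, -0.4118).
Then the next iterate is (p, q)₁ = (1.8631, 1.0882).
Re-evaluating at (1.8631, 1.0882): F = (22.443645, -3.780847), so ‖F‖₂ = 22.7599.

22.7599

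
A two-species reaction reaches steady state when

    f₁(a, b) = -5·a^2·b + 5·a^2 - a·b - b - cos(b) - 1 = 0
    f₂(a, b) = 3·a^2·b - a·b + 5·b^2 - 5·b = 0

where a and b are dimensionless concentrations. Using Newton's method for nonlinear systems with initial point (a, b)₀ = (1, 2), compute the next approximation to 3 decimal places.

At (1, 2): F = (-9.58385, 14.000).
Jacobian J = [[-10·a·b + 10·a - b, -5·a^2 - a + sin(b) - 1], [6·a·b - b, 3·a^2 - a + 10·b - 5]].
At the point, J = [[-12.000, -6.09070], [10.000, 17.000]] (det J = -143.09297).
Solving J·Δ = −F gives Δ = (-0.543, -0.504).
Then the next iterate is (a, b)₁ = (0.457, 1.496).

(0.457, 1.496)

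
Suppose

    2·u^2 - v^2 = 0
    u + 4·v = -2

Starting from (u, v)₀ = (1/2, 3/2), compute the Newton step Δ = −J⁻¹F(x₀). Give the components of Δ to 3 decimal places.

(-1.682, -1.705)

At (1/2, 3/2): F = (-1.750, 8.500).
Jacobian J = [[4·u, -2·v], [1, 4]].
At the point, J = [[2.000, -3.000], [1.000, 4.000]] (det J = 11.000).
Solving J·Δ = −F gives Δ = (-1.682, -1.705).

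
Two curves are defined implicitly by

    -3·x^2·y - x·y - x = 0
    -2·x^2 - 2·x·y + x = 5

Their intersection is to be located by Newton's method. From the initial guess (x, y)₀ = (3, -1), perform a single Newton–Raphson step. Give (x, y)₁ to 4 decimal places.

(1.4603, -1.0238)

At (3, -1): F = (27.0000, -14.0000).
Jacobian J = [[-6·x·y - y - 1, -3·x^2 - x], [-4·x - 2·y + 1, -2·x]].
At the point, J = [[18.0000, -30.0000], [-9.0000, -6.0000]] (det J = -378.0000).
Solving J·Δ = −F gives Δ = (-1.5397, -0.0238).
Then the next iterate is (x, y)₁ = (1.4603, -1.0238).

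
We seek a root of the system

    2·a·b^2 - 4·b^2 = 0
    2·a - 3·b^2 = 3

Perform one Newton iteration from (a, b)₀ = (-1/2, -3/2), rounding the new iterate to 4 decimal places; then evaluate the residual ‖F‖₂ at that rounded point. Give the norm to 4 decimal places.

At (-1/2, -3/2): F = (-11.2500, -10.7500).
Jacobian J = [[2·b^2, 4·a·b - 8·b], [2, -6·b]].
At the point, J = [[4.5000, 15.0000], [2.0000, 9.0000]] (det J = 10.5000).
Solving J·Δ = −F gives Δ = (-5.7143, 2.4643).
Then the next iterate is (a, b)₁ = (-6.2143, 0.9643).
Re-evaluating at (-6.2143, 0.9643): F = (-15.276536, -18.218223), so ‖F‖₂ = 23.7755.

23.7755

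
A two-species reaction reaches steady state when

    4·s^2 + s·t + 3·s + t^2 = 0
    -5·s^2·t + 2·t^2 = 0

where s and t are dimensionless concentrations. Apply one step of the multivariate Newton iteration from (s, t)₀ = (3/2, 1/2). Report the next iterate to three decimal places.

(0.527, 0.735)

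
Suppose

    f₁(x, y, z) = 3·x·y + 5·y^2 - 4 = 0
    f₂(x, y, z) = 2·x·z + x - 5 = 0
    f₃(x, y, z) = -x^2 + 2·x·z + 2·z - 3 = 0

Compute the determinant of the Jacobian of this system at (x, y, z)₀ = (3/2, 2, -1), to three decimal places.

J = [[3·y, 3·x + 10·y, 0], [2·z + 1, 0, 2·x], [-2·x + 2·z, 0, 2·x + 2]].
At the point, J = [[6.000, 24.500, 0.000], [-1.000, 0.000, 3.000], [-5.000, 0.000, 5.000]].
det J = -245.000.

-245.000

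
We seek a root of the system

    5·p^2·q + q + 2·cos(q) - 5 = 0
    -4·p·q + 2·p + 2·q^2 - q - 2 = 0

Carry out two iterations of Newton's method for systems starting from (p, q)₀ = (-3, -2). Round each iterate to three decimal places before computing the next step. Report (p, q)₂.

At (-3, -2): F = (-97.83229, -22.000).
Jacobian J = [[10·p·q, 5·p^2 - 2·sin(q) + 1], [-4·q + 2, -4·p + 4·q - 1]].
At the point, J = [[60.000, 47.81859], [10.000, 3.000]] (det J = -298.18595).
Solving J·Δ = −F gives Δ = (2.544, -1.146).
Then the next iterate is (p, q)₁ = (-0.456, -3.146).
Round to (-0.456, -3.146) and repeat: F = (-13.41681, 14.29033), J = [[14.34576, 2.03087], [14.584, -11.760]].
Δ = (0.649, 2.020), so (p, q)₂ = (0.193, -1.126).

(0.193, -1.126)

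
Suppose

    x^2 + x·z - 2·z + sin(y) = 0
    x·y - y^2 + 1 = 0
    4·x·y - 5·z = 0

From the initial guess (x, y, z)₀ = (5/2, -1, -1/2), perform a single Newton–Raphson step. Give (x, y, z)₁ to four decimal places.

At (5/2, -1, -1/2): F = (5.158529, -2.5000, -7.5000).
Jacobian J = [[2·x + z, cos(y), x - 2], [y, x - 2·y, 0], [4·y, 4·x, -5]].
At the point, J = [[4.5000, 0.540302, 0.5000], [-1.0000, 4.5000, 0.0000], [-4.0000, 10.0000, -5.0000]] (det J = -99.951512).
Solving J·Δ = −F gives Δ = (-1.1850, 0.2922, 0.0325).
Then the next iterate is (x, y, z)₁ = (1.3150, -0.7078, -0.4675).

(1.3150, -0.7078, -0.4675)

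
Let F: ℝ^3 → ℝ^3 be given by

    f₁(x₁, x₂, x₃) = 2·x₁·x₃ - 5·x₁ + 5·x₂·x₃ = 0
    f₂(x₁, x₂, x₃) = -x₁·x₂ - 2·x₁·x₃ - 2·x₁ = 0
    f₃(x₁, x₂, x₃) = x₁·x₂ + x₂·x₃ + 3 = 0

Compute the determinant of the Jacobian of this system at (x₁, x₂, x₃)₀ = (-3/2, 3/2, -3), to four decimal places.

-245.2500

J = [[2·x₃ - 5, 5·x₃, 2·x₁ + 5·x₂], [-x₂ - 2·x₃ - 2, -x₁, -2·x₁], [x₂, x₁ + x₃, x₂]].
At the point, J = [[-11.0000, -15.0000, 4.5000], [2.5000, 1.5000, 3.0000], [1.5000, -4.5000, 1.5000]].
det J = -245.2500.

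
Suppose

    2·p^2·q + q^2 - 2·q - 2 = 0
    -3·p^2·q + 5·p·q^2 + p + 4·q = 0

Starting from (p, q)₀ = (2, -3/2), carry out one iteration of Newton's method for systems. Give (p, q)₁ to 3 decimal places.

(1.389, -1.025)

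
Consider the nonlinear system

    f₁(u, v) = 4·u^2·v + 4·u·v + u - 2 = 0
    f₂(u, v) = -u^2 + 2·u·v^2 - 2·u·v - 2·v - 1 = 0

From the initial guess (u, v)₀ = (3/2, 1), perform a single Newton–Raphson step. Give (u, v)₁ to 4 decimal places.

(-0.0040, 1.7379)

At (3/2, 1): F = (14.5000, -5.2500).
Jacobian J = [[8·u·v + 4·v + 1, 4·u^2 + 4·u], [-2·u + 2·v^2 - 2·v, 4·u·v - 2·u - 2]].
At the point, J = [[17.0000, 15.0000], [-3.0000, 1.0000]] (det J = 62.0000).
Solving J·Δ = −F gives Δ = (-1.5040, 0.7379).
Then the next iterate is (u, v)₁ = (-0.0040, 1.7379).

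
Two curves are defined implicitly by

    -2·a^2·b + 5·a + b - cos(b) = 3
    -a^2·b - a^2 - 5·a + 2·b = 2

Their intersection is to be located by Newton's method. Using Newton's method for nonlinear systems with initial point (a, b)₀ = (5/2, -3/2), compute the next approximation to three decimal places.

At (5/2, -3/2): F = (26.67926, -14.375).
Jacobian J = [[-4·a·b + 5, -2·a^2 + sin(b) + 1], [-2·a·b - 2·a - 5, -a^2 + 2]].
At the point, J = [[20.000, -12.49749], [-2.500, -4.250]] (det J = -116.24374).
Solving J·Δ = −F gives Δ = (-2.521, -1.899).
Then the next iterate is (a, b)₁ = (-0.021, -3.399).

(-0.021, -3.399)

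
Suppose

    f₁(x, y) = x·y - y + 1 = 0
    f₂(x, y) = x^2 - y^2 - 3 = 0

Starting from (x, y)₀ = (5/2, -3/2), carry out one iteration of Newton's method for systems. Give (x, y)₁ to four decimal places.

(2.0625, -1.1042)

At (5/2, -3/2): F = (-1.2500, 1.0000).
Jacobian J = [[y, x - 1], [2·x, -2·y]].
At the point, J = [[-1.5000, 1.5000], [5.0000, 3.0000]] (det J = -12.0000).
Solving J·Δ = −F gives Δ = (-0.4375, 0.3958).
Then the next iterate is (x, y)₁ = (2.0625, -1.1042).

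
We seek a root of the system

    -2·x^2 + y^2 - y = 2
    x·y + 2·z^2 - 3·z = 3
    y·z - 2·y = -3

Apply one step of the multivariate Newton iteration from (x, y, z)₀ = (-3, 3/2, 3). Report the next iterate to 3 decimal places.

At (-3, 3/2, 3): F = (-19.250, 1.500, 4.500).
Jacobian J = [[-4·x, 2·y - 1, 0], [y, x, 4·z - 3], [0, z - 2, y]].
At the point, J = [[12.000, 2.000, 0.000], [1.500, -3.000, 9.000], [0.000, 1.000, 1.500]] (det J = -166.500).
Solving J·Δ = −F gives Δ = (2.020, -2.497, -1.336).
Then the next iterate is (x, y, z)₁ = (-0.980, -0.997, 1.664).

(-0.980, -0.997, 1.664)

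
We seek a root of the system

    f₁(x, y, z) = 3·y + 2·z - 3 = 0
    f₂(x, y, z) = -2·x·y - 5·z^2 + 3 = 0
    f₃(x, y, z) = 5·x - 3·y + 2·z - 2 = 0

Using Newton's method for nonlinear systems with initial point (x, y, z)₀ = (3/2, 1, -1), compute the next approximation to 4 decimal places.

At (3/2, 1, -1): F = (-2.0000, -5.0000, 0.5000).
Jacobian J = [[0, 3, 2], [-2·y, -2·x, -10·z], [5, -3, 2]].
At the point, J = [[0.0000, 3.0000, 2.0000], [-2.0000, -3.0000, 10.0000], [5.0000, -3.0000, 2.0000]] (det J = 204.0000).
Solving J·Δ = −F gives Δ = (-0.1471, 0.2941, 0.5588).
Then the next iterate is (x, y, z)₁ = (1.3529, 1.2941, -0.4412).

(1.3529, 1.2941, -0.4412)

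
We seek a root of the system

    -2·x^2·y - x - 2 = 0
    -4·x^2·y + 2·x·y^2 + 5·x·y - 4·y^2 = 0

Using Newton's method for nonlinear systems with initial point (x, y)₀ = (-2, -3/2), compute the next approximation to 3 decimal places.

At (-2, -3/2): F = (12.000, 21.000).
Jacobian J = [[-4·x·y - 1, -2·x^2], [-8·x·y + 2·y^2 + 5·y, -4·x^2 + 4·x·y + 5·x - 8·y]].
At the point, J = [[-13.000, -8.000], [-27.000, -2.000]] (det J = -190.000).
Solving J·Δ = −F gives Δ = (0.758, 0.268).
Then the next iterate is (x, y)₁ = (-1.242, -1.232).

(-1.242, -1.232)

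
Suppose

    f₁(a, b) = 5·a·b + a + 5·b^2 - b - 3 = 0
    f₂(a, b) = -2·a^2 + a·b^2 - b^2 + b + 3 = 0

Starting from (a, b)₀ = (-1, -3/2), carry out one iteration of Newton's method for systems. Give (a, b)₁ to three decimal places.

(-1.102, -0.695)

At (-1, -3/2): F = (16.250, -5.000).
Jacobian J = [[5·b + 1, 5·a + 10·b - 1], [-4·a + b^2, 2·a·b - 2·b + 1]].
At the point, J = [[-6.500, -21.000], [6.250, 7.000]] (det J = 85.750).
Solving J·Δ = −F gives Δ = (-0.102, 0.805).
Then the next iterate is (a, b)₁ = (-1.102, -0.695).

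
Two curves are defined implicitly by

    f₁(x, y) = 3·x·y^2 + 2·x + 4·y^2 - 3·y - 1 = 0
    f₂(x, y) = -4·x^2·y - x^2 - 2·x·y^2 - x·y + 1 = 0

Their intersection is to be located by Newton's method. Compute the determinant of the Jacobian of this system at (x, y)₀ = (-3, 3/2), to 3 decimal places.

516.750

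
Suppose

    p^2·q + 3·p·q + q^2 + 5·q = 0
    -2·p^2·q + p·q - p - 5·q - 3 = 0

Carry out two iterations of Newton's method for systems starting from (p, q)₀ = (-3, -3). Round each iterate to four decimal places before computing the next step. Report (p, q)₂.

At (-3, -3): F = (-6.0000, 78.0000).
Jacobian J = [[2·p·q + 3·q, p^2 + 3·p + 2·q + 5], [-4·p·q + q - 1, -2·p^2 + p - 5]].
At the point, J = [[9.0000, -1.0000], [-40.0000, -26.0000]] (det J = -274.0000).
Solving J·Δ = −F gives Δ = (0.8540, 1.6861).
Then the next iterate is (p, q)₁ = (-2.1460, -1.3139).
Round to (-2.1460, -1.3139) and repeat: F = (-2.435203, 20.636979), J = [[1.697559, 0.539516], [-13.592418, -16.356632]].
Δ = (1.4045, 0.0946), so (p, q)₂ = (-0.7415, -1.2193).

(-0.7415, -1.2193)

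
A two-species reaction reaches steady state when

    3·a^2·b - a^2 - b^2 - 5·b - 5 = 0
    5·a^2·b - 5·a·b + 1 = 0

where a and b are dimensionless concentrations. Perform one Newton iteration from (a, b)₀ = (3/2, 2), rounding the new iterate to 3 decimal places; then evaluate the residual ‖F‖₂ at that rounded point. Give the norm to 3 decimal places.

10.648

At (3/2, 2): F = (-7.750, 8.500).
Jacobian J = [[6·a·b - 2·a, 3·a^2 - 2·b - 5], [10·a·b - 5·b, 5·a^2 - 5·a]].
At the point, J = [[15.000, -2.250], [20.000, 3.750]] (det J = 101.250).
Solving J·Δ = −F gives Δ = (0.098, -2.790).
Then the next iterate is (a, b)₁ = (1.598, -0.790).
Re-evaluating at (1.598, -0.790): F = (-10.27975, -2.77464), so ‖F‖₂ = 10.648.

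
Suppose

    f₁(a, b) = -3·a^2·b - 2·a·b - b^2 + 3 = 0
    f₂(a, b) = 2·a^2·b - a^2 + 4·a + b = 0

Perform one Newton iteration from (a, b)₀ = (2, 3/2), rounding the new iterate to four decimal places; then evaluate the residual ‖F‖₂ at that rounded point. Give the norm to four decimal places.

At (2, 3/2): F = (-23.2500, 17.5000).
Jacobian J = [[-6·a·b - 2·b, -3·a^2 - 2·a - 2·b], [4·a·b - 2·a + 4, 2·a^2 + 1]].
At the point, J = [[-21.0000, -19.0000], [12.0000, 9.0000]] (det J = 39.0000).
Solving J·Δ = −F gives Δ = (-3.1603, 2.2692).
Then the next iterate is (a, b)₁ = (-1.1603, 3.7692).
Re-evaluating at (-1.1603, 3.7692): F = (-17.683441, 7.930622), so ‖F‖₂ = 19.3804.

19.3804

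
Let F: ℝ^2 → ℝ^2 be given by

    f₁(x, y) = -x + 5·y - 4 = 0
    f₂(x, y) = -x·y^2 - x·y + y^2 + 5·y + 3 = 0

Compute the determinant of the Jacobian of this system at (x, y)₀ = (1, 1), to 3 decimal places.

6.000

J = [[-1, 5], [-y^2 - y, -2·x·y - x + 2·y + 5]].
At the point, J = [[-1.000, 5.000], [-2.000, 4.000]].
det J = 6.000.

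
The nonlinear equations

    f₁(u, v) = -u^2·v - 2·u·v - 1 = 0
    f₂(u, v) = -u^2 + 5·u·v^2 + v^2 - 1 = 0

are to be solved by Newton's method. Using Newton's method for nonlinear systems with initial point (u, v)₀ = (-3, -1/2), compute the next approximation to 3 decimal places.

(-8.360, 3.240)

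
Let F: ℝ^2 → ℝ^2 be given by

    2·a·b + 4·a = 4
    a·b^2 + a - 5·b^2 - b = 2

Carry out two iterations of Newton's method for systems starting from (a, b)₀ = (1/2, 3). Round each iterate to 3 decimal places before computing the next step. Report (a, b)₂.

(0.722, 0.585)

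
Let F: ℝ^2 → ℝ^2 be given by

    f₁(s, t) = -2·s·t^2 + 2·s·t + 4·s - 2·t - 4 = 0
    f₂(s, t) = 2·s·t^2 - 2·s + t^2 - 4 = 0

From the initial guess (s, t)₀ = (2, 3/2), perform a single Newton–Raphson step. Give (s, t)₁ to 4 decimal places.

(1.9600, 1.2900)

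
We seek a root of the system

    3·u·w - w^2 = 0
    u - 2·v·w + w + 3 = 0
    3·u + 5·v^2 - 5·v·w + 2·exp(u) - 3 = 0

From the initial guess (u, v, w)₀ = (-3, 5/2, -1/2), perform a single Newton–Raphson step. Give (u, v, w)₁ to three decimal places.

(-2.475, 1.707, -0.067)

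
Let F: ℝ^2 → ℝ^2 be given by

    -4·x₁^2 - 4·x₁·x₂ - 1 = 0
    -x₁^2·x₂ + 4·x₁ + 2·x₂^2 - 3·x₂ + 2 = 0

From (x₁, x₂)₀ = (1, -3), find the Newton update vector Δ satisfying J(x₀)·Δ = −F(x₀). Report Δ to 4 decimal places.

At (1, -3): F = (7.0000, 36.0000).
Jacobian J = [[-8·x₁ - 4·x₂, -4·x₁], [-2·x₁·x₂ + 4, -x₁^2 + 4·x₂ - 3]].
At the point, J = [[4.0000, -4.0000], [10.0000, -16.0000]] (det J = -24.0000).
Solving J·Δ = −F gives Δ = (1.3333, 3.0833).

(1.3333, 3.0833)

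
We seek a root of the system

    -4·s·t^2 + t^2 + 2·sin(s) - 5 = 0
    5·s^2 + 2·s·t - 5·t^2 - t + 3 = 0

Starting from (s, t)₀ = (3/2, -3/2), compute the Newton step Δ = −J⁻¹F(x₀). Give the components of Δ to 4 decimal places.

At (3/2, -3/2): F = (-14.255010, 0.0000).
Jacobian J = [[-4·t^2 + 2·cos(s), -8·s·t + 2·t], [10·s + 2·t, 2·s - 10·t - 1]].
At the point, J = [[-8.858526, 15.0000], [12.0000, 17.0000]] (det J = -330.594935).
Solving J·Δ = −F gives Δ = (-0.7330, 0.5174).

(-0.7330, 0.5174)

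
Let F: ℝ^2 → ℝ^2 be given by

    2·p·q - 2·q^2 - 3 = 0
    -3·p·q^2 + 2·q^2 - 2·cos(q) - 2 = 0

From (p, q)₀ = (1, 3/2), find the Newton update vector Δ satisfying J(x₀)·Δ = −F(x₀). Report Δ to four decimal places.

(-0.4346, -1.4509)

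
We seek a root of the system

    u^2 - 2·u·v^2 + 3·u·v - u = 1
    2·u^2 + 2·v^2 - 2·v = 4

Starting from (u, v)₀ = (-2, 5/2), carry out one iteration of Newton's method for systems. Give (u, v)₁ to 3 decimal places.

At (-2, 5/2): F = (15.000, 11.500).
Jacobian J = [[2·u - 2·v^2 + 3·v - 1, -4·u·v + 3·u], [4·u, 4·v - 2]].
At the point, J = [[-10.000, 14.000], [-8.000, 8.000]] (det J = 32.000).
Solving J·Δ = −F gives Δ = (1.281, -0.156).
Then the next iterate is (u, v)₁ = (-0.719, 2.344).

(-0.719, 2.344)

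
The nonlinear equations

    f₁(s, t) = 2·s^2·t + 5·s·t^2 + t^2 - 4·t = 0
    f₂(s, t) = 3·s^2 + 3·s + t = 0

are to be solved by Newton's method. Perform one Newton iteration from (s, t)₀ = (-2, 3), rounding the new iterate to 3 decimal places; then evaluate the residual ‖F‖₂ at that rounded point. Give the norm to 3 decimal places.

21.288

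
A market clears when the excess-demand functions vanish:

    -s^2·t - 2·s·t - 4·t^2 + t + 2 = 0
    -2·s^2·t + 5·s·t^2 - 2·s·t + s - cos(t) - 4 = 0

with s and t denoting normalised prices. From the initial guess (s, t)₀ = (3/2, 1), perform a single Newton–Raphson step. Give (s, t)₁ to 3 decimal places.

(0.150, 1.041)

At (3/2, 1): F = (-6.250, -3.04030).
Jacobian J = [[-2·s·t - 2·t, -s^2 - 2·s - 8·t + 1], [-4·s·t + 5·t^2 - 2·t + 1, -2·s^2 + 10·s·t - 2·s + sin(t)]].
At the point, J = [[-5.000, -12.250], [-2.000, 8.34147]] (det J = -66.20735).
Solving J·Δ = −F gives Δ = (-1.350, 0.041).
Then the next iterate is (s, t)₁ = (0.150, 1.041).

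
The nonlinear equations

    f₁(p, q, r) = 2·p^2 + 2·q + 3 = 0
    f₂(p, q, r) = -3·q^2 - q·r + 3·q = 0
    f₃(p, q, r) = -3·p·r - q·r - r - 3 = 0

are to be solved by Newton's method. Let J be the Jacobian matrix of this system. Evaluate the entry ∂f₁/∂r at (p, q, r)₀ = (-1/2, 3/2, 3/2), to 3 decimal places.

0.000

∂f₁/∂r = 0.
At (-1/2, 3/2, 3/2) this is 0.000.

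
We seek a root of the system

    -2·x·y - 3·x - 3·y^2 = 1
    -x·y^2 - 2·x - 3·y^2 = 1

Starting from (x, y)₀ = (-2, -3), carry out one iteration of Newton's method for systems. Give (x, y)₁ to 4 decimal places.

At (-2, -3): F = (-34.0000, -6.0000).
Jacobian J = [[-2·y - 3, -2·x - 6·y], [-y^2 - 2, -2·x·y - 6·y]].
At the point, J = [[3.0000, 22.0000], [-11.0000, 6.0000]] (det J = 260.0000).
Solving J·Δ = −F gives Δ = (0.2769, 1.5077).
Then the next iterate is (x, y)₁ = (-1.7231, -1.4923).

(-1.7231, -1.4923)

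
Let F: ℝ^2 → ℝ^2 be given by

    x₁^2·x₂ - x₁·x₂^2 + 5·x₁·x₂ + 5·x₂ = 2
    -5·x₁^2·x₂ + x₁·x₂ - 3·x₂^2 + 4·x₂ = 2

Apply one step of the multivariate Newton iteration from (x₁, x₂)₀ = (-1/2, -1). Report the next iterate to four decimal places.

At (-1/2, -1): F = (-4.2500, -7.2500).
Jacobian J = [[2·x₁·x₂ - x₂^2 + 5·x₂, x₁^2 - 2·x₁·x₂ + 5·x₁ + 5], [-10·x₁·x₂ + x₂, -5·x₁^2 + x₁ - 6·x₂ + 4]].
At the point, J = [[-5.0000, 1.7500], [-6.0000, 8.2500]] (det J = -30.7500).
Solving J·Δ = −F gives Δ = (-0.7276, 0.3496).
Then the next iterate is (x₁, x₂)₁ = (-1.2276, -0.6504).

(-1.2276, -0.6504)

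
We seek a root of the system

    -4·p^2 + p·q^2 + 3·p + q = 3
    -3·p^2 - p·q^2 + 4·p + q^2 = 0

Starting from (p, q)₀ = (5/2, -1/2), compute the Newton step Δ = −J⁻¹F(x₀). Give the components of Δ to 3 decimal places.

At (5/2, -1/2): F = (-20.375, -9.125).
Jacobian J = [[-8·p + q^2 + 3, 2·p·q + 1], [-6·p - q^2 + 4, -2·p·q + 2·q]].
At the point, J = [[-16.750, -1.500], [-11.250, 1.500]] (det J = -42.000).
Solving J·Δ = −F gives Δ = (-1.054, -1.818).

(-1.054, -1.818)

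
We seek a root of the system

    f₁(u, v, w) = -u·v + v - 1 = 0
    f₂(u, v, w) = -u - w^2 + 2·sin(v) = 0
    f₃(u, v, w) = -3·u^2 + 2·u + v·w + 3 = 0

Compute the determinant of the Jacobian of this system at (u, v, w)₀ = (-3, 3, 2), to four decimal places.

-314.1801

J = [[-v, -u + 1, 0], [-1, 2·cos(v), -2·w], [-6·u + 2, w, v]].
At the point, J = [[-3.0000, 4.0000, 0.0000], [-1.0000, -1.979985, -4.0000], [20.0000, 2.0000, 3.0000]].
det J = -314.1801.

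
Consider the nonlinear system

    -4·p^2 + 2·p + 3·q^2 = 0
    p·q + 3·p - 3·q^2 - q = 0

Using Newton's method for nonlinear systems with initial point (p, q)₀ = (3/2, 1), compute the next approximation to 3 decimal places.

(1.355, 1.258)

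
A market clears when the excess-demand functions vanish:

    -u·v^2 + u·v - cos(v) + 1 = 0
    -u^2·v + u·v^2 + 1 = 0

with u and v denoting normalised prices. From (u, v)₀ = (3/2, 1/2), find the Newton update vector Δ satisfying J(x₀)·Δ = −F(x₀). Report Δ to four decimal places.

(1.1970, -1.6617)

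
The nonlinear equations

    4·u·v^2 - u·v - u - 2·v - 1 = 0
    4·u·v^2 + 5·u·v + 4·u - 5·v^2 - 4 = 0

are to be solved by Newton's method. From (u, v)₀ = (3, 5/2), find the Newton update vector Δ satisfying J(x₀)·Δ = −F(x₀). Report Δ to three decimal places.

(-1.643, -0.421)

At (3, 5/2): F = (58.500, 89.250).
Jacobian J = [[4·v^2 - v - 1, 8·u·v - u - 2], [4·v^2 + 5·v + 4, 8·u·v + 5·u - 10·v]].
At the point, J = [[21.500, 55.000], [41.500, 50.000]] (det J = -1207.500).
Solving J·Δ = −F gives Δ = (-1.643, -0.421).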